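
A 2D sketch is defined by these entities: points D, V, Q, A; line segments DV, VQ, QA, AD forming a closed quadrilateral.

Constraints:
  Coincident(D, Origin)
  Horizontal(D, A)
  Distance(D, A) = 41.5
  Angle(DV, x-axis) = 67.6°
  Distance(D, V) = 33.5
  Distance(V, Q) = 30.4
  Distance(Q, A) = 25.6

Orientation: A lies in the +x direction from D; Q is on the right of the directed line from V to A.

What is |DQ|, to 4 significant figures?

15.93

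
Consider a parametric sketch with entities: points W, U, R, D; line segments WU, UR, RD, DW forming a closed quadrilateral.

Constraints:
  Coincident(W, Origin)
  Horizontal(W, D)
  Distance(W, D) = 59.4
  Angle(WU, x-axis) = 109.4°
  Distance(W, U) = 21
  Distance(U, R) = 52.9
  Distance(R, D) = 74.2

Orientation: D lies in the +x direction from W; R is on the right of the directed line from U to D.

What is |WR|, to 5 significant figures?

33.827

Checks: |UR| = 52.90 ✓; |RD| = 74.20 ✓.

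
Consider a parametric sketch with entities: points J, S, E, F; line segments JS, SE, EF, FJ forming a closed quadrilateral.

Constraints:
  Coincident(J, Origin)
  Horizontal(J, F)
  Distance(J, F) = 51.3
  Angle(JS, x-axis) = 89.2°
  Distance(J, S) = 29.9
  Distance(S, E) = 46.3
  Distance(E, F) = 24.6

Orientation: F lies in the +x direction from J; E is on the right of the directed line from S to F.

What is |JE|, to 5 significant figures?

28.810

J is at the origin; JF is horizontal with |JF| = 51.3 and F in +x, so F = (51.3, 0). JS runs at 89.2° with |JS| = 29.9, so S = (0.41747, 29.897). E is determined by |SE| = 46.3 and |EF| = 24.6 together: it lies at the intersection of circle(S, 46.3) and circle(F, 24.6). With |SF| = 59.016, the foot of the radical line on SF is 42.543 from S and the perpendicular offset is √(46.3² − 42.543²) = 18.270. Taking the right-of-SF solution: E = (27.842, -7.4071).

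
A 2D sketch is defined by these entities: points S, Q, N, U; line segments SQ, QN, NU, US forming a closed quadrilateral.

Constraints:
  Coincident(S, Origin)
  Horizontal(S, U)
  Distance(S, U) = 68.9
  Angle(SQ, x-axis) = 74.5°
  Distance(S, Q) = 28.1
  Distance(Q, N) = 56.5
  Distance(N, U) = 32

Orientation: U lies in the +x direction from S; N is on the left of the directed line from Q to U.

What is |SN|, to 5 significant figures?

71.220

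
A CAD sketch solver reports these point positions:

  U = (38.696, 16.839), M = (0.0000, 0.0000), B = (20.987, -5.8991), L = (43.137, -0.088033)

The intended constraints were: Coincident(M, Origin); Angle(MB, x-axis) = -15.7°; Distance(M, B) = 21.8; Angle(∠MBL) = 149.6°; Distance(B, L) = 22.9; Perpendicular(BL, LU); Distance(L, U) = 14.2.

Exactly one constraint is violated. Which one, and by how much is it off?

Distance(L, U) = 14.2 — off by 3.30.

M = (0.00, 0.00) ✓; MB at -15.70° ✓; |MB| = 21.80 ✓; ∠MBL = 149.6° ✓; |BL| = 22.90 ✓; ∠(BL, LU) = 90.00° ✓; |LU| = 17.50 ✗.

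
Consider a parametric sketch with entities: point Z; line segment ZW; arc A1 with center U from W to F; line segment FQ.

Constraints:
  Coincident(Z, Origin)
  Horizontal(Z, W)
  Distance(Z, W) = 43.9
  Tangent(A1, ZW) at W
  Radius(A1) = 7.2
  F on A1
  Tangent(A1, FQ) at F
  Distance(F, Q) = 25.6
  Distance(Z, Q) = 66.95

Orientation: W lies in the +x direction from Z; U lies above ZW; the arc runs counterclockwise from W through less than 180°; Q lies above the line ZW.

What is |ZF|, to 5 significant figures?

50.636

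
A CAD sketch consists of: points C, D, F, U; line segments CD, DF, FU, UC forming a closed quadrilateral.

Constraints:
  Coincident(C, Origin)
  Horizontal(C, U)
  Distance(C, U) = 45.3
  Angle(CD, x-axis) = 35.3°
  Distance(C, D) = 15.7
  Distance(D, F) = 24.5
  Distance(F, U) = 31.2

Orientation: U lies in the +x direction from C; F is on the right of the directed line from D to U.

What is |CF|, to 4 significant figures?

23.28

Checks: |DF| = 24.50 ✓; |FU| = 31.20 ✓.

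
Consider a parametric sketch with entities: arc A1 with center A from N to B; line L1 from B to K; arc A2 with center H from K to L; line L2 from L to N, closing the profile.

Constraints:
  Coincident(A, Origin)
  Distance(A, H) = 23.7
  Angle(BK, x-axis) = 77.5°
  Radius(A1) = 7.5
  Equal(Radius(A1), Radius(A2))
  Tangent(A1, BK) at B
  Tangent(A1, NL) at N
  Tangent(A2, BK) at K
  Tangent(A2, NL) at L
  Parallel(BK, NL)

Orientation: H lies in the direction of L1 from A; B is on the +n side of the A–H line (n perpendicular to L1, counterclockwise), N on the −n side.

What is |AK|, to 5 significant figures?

24.858

The slot axis is L1's direction at 77.5°, so u = (cos 77.5°, sin 77.5°) = (0.21644, 0.97630) and n = (−sin 77.5°, cos 77.5°) = (-0.97630, 0.21644). A is at the origin and H lies 23.7 along u from A, so H = 23.7·u = (5.1296, 23.138). Tangency of A1 to both parallel lines with radius 7.5 puts B and N at A ± 7.5·n: B = (-7.3222, 1.6233), N = (7.3222, -1.6233). Equal radii place K and L the same way about H: K = H + 7.5·n = (-2.1926, 24.762), L = H − 7.5·n = (12.452, 21.515). Then |AK| = |K − A| = 24.858.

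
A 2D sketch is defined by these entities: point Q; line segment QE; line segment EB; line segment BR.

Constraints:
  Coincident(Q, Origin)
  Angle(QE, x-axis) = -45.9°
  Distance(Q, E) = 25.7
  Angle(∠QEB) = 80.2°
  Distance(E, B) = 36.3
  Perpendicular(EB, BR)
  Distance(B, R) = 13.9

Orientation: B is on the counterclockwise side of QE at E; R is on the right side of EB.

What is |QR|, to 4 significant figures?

50.58

Q is at the origin; QE runs at -45.9° with length 25.7, so E = 25.7·(cos -45.9°, sin -45.9°) = (17.88, -18.46). ∠QEB = 80.2°, so EB runs at -45.9° + (180° − 80.2°) = 53.90° from the x-axis; with |EB| = 36.3, B = E + 36.3·(cos 53.90°, sin 53.90°) = (39.27, 10.87). EB ⟂ BR; with |BR| = 13.9 on the right of EB, R = B + 13.9·(0.8080, -0.5892) = (50.50, 2.684). Then |QR| = |R − Q| = 50.58.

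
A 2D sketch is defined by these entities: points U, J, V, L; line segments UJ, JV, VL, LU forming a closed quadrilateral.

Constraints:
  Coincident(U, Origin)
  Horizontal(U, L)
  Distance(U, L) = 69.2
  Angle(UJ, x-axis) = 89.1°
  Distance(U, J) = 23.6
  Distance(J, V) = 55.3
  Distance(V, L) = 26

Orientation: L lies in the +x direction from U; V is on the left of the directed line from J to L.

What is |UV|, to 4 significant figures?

59.91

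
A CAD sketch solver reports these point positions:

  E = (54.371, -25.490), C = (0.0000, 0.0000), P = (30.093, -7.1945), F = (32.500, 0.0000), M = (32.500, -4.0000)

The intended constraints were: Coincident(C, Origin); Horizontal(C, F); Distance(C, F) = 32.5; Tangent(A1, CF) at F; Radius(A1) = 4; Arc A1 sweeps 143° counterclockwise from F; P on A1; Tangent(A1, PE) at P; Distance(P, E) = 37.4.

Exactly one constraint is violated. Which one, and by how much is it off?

Distance(P, E) = 37.4 — off by 7.00.

C = (0.00, 0.00) ✓; C.y = 0.00, F.y = 0.00 ✓; |CF| = 32.50 ✓; ∠(MF, FC) = 90.00° ✓; |MF| = 4.000 ✓; bearing(M→P) − bearing(M→F) = 143.0° ✓; |MP| = 4.000 ✓; ∠(MP, PE) = 90.00° ✓; |PE| = 30.40 ✗.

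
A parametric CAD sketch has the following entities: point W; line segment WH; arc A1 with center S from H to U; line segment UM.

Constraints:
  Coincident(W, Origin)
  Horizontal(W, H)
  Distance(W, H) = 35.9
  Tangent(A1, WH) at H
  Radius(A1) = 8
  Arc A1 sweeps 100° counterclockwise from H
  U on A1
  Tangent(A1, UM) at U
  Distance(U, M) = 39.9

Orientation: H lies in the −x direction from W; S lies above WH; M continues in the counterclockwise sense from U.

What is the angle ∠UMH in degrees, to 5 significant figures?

11.118°

W is at the origin; WH is horizontal with |WH| = 35.9 and H on the −x side, so H = (-35.900, 0.0000). A1 meets WH tangentially, so SH is at right angles to WH, so S = H + (0, 8) = (-35.900, 8.0000). On A1, H sits at bearing -90° from S; a 100° counterclockwise sweep puts U at bearing 10°, so U = S + 8.0·(cos 10°, sin 10°) = (-28.022, 9.3892). Tangency of A1 to UM means the radius SU is perpendicular to UM, so UM runs along (−sin 10°, cos 10°); with |UM| = 39.9, M = (-34.950, 48.683). Then cos ∠UMH = MU·MH / (|MU||MH|), giving 11.118°.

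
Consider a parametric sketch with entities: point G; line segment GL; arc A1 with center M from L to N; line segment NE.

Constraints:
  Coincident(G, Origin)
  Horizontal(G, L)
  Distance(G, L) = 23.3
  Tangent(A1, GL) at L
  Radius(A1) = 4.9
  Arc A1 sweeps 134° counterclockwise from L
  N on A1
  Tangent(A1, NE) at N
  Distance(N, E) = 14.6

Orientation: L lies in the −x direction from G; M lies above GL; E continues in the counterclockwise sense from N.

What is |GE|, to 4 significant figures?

35.34

G is at the origin; GL is horizontal with |GL| = 23.3 and L on the −x side, so L = (-23.30, 0.000). Tangency of A1 to GL means the radius ML is perpendicular to GL, so M = L + (0, 4.9) = (-23.30, 4.900). On A1, L sits at bearing -90° from M; a 134° counterclockwise sweep puts N at bearing 44°, so N = M + 4.9·(cos 44°, sin 44°) = (-19.78, 8.304). Since A1 is tangent to NE there, MN ⟂ NE, so NE runs along (−sin 44°, cos 44°); with |NE| = 14.6, E = (-29.92, 18.81). Then |GE| = |E − G| = 35.34.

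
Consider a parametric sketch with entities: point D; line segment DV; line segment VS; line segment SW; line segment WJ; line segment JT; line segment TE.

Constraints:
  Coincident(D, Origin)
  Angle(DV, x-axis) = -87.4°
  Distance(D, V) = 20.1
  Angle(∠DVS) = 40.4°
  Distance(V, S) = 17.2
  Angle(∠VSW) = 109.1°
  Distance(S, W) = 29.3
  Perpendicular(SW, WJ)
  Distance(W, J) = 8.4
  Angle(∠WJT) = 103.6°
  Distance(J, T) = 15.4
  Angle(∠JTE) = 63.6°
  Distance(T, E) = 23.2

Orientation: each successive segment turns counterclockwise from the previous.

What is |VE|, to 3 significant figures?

36.8

D is at the origin; DV runs at -87.4° with length 20.1, so V = (0.912, -20.1). ∠DVS = 40.4° gives VS at 52.2° from the x-axis; with |VS| = 17.2, S = (11.5, -6.49). ∠VSW = 109.1° gives SW at 123° from the x-axis; with |SW| = 29.3, W = (-4.55, 18.1). SW ⟂ WJ, so WJ runs at -147°; with |WJ| = 8.4, J = (-11.6, 13.5). ∠WJT = 103.6° gives JT at -70.5° from the x-axis; with |JT| = 15.4, T = (-6.44, -1.05). ∠JTE = 63.6° gives TE at 45.9° from the x-axis; with |TE| = 23.2, E = (9.70, 15.6). Then |VE| = |E − V| = 36.8.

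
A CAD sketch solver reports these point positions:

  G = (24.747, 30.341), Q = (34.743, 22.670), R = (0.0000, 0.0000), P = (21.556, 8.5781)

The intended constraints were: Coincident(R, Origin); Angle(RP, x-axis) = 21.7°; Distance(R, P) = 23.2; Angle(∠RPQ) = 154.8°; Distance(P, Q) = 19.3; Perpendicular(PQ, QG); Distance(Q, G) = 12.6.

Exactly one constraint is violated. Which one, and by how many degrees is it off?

Perpendicular(PQ, QG) — off by 5.60°.

R = (0.00, 0.00) ✓; RP at 21.70° ✓; |RP| = 23.20 ✓; ∠RPQ = 154.8° ✓; |PQ| = 19.30 ✓; ∠(PQ, QG) = 95.60° ✗; |QG| = 12.60 ✓.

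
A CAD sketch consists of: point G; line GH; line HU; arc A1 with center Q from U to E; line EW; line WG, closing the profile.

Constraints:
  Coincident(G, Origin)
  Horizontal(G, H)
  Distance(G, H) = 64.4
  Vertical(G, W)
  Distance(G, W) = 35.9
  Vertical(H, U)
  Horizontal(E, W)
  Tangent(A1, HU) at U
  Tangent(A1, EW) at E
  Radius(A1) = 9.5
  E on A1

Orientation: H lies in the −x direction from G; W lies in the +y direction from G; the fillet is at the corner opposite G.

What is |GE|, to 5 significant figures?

65.596

G is at the origin; GH is horizontal with |GH| = 64.4 and H on the −x side, so H = (-64.400, 0.0000). G and W share the same x with |GW| = 35.9 and W on the +y side, so W = (0.0000, 35.900). The virtual corner opposite G is at (-64.400, 35.900). The tangent condition forces QU to be normal to HU and tangency of A1 to EW means the radius QE is perpendicular to EW, with radius 9.5, so the center Q sits 9.5 in from both sides at Q = (-54.900, 26.400). That places the tangent points at U = (-64.400, 26.400) on HU and E = (-54.900, 35.900) on EW. Then |GE| = |E − G| = 65.596.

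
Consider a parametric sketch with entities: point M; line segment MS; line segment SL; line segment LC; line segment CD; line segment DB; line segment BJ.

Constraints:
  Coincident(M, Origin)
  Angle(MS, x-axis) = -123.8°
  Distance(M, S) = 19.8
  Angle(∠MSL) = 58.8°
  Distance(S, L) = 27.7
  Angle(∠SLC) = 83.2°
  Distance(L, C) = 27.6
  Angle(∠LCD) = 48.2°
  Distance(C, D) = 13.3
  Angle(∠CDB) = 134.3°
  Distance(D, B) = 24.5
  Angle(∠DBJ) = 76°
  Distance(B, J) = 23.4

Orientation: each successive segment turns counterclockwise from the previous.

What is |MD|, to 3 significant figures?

5.40

M is at the origin; MS runs at -123.8° with length 19.8, so S = (-11.0, -16.5). ∠MSL = 58.8° gives SL at -2.60° from the x-axis; with |SL| = 27.7, L = (16.7, -17.7). ∠SLC = 83.2° gives LC at 94.2° from the x-axis; with |LC| = 27.6, C = (14.6, 9.82). ∠LCD = 48.2° gives CD at -134° from the x-axis; with |CD| = 13.3, D = (5.40, 0.249). Then |MD| = |D − M| = 5.40.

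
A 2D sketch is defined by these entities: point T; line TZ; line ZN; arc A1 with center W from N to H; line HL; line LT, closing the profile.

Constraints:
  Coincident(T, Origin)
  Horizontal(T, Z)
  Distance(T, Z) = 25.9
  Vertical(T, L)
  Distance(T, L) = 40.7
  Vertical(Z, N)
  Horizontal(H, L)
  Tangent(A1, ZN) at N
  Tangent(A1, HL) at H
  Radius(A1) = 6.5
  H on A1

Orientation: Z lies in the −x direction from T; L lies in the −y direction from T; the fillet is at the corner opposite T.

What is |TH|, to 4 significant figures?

45.09

T is at the origin; TZ is horizontal with |TZ| = 25.9 and Z on the −x side, so Z = (-25.90, 0.000). TL is vertical with |TL| = 40.7 and L on the −y side, so L = (0.000, -40.70). The virtual corner opposite T is at (-25.90, -40.70). Since A1 is tangent to ZN there, WN ⟂ ZN and tangency of A1 to HL means the radius WH is perpendicular to HL, with radius 6.5, so the center W sits 6.5 in from both sides at W = (-19.40, -34.20). That places the tangent points at N = (-25.90, -34.20) on ZN and H = (-19.40, -40.70) on HL. Then |TH| = |H − T| = 45.09.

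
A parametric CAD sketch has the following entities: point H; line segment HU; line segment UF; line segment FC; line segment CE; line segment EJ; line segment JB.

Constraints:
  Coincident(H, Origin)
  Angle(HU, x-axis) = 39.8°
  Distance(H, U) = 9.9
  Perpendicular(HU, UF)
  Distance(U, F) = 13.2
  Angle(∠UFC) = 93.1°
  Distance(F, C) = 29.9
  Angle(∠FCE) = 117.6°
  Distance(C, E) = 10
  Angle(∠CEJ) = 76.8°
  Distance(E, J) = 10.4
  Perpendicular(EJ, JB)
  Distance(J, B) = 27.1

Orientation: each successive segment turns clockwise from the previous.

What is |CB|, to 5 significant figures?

19.168

H is at the origin; HU runs at 39.8° with length 9.9, so U = (7.6060, 6.3371). The perpendicularity gives UF at right angles to HU, so UF runs at -50.200°; with |UF| = 13.2, F = (16.055, -3.8043). ∠UFC = 93.1° gives FC at -137.10° from the x-axis; with |FC| = 29.9, C = (-5.8476, -24.158). ∠FCE = 117.6° gives CE at 160.50° from the x-axis; with |CE| = 10.0, E = (-15.274, -20.820). ∠CEJ = 76.8° gives EJ at 57.300° from the x-axis; with |EJ| = 10.4, J = (-9.6555, -12.068). EJ is perpendicular to JB, so JB runs at -32.700°; with |JB| = 27.1, B = (13.149, -26.709). Then |CB| = |B − C| = 19.168.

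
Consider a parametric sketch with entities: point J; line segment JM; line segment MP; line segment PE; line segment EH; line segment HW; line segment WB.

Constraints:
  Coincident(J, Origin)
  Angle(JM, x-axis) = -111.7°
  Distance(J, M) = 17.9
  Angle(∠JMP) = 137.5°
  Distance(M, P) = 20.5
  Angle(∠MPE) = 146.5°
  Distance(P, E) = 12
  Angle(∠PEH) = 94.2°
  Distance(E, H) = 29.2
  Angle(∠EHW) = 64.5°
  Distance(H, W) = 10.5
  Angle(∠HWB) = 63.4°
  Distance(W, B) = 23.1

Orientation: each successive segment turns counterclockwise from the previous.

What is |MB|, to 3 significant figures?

38.6

J is at the origin; JM runs at -111.7° with length 17.9, so M = (-6.62, -16.6). ∠JMP = 137.5° gives MP at -69.2° from the x-axis; with |MP| = 20.5, P = (0.661, -35.8). ∠MPE = 146.5° gives PE at -35.7° from the x-axis; with |PE| = 12.0, E = (10.4, -42.8). ∠PEH = 94.2° gives EH at 50.1° from the x-axis; with |EH| = 29.2, H = (29.1, -20.4). ∠EHW = 64.5° gives HW at 166° from the x-axis; with |HW| = 10.5, W = (19.0, -17.8). ∠HWB = 63.4° gives WB at -77.8° from the x-axis; with |WB| = 23.1, B = (23.8, -40.4). Then |MB| = |B − M| = 38.6.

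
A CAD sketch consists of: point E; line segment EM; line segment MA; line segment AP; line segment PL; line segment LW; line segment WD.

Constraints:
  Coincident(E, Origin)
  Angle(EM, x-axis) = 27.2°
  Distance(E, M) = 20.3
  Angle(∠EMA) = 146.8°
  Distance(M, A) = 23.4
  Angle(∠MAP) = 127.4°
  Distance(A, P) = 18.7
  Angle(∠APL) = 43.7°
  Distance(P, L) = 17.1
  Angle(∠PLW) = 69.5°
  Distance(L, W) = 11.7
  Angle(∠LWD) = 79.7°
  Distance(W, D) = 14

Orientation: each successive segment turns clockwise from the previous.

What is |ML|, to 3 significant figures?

21.6

E is at the origin; EM runs at 27.2° with length 20.3, so M = (18.1, 9.28). ∠EMA = 146.8° gives MA at -6.00° from the x-axis; with |MA| = 23.4, A = (41.3, 6.83). ∠MAP = 127.4° gives AP at -58.6° from the x-axis; with |AP| = 18.7, P = (51.1, -9.13). ∠APL = 43.7° gives PL at 165° from the x-axis; with |PL| = 17.1, L = (34.5, -4.73). Then |ML| = |L − M| = 21.6.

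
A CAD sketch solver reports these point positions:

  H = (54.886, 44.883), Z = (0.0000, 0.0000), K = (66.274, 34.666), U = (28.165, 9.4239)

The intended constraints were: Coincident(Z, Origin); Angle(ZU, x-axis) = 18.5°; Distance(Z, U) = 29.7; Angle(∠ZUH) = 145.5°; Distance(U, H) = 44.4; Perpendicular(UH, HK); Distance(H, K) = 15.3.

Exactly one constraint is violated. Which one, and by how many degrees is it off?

Perpendicular(UH, HK) — off by 4.90°.

Z = (0.00, 0.00) ✓; ZU at 18.50° ✓; |ZU| = 29.70 ✓; ∠ZUH = 145.5° ✓; |UH| = 44.40 ✓; ∠(UH, HK) = 94.90° ✗; |HK| = 15.30 ✓.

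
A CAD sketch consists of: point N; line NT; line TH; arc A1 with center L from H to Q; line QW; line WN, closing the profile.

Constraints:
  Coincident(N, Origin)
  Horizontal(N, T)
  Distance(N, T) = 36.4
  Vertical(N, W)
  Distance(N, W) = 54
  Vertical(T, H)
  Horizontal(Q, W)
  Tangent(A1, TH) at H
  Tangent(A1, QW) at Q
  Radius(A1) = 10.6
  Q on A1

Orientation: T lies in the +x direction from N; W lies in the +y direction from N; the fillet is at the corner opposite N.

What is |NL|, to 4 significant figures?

50.49

N is at the origin; N and T share the same y with |NT| = 36.4 and T on the +x side, so T = (36.40, 0.000). NW is vertical with |NW| = 54.0 and W on the +y side, so W = (0.000, 54.00). The virtual corner opposite N is at (36.40, 54.00). The tangent condition forces LH to be normal to TH and tangency of A1 to QW means the radius LQ is perpendicular to QW, with radius 10.6, so the center L sits 10.6 in from both sides at L = (25.80, 43.40). Then |NL| = |L − N| = 50.49.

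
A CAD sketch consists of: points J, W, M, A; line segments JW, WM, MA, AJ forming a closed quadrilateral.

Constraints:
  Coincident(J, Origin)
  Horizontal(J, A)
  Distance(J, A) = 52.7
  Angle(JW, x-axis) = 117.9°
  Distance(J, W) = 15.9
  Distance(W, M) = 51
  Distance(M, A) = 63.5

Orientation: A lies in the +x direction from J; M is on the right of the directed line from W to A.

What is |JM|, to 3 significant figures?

36.3

Checks: |WM| = 51.00 ✓; |MA| = 63.50 ✓.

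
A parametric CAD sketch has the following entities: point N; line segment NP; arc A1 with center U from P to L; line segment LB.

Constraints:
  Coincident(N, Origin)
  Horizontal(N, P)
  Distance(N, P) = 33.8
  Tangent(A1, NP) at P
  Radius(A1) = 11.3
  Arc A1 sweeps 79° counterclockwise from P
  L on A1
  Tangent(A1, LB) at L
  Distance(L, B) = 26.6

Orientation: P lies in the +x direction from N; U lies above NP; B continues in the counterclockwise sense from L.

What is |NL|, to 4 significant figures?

45.81

N is at the origin; N and P share the same y with |NP| = 33.8 and P on the +x side, so P = (33.80, 0.000). The tangent condition forces UP to be normal to NP, so U = P + (0, 11.3) = (33.80, 11.30). On A1, P sits at bearing -90° from U; a 79° counterclockwise sweep puts L at bearing -11°, so L = U + 11.3·(cos -11°, sin -11°) = (44.89, 9.144). Then |NL| = |L − N| = 45.81.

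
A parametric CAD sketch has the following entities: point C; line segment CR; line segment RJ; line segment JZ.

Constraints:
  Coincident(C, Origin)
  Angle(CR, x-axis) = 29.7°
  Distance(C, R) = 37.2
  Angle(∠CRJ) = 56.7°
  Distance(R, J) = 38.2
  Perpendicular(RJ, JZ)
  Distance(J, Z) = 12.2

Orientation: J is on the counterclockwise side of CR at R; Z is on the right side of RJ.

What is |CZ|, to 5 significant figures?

46.800

∠CRJ = 56.7°, so RJ runs at 29.7° + (180° − 56.7°) = 153.00° from the x-axis; with |RJ| = 38.2, J = R + 38.2·(cos 153.00°, sin 153.00°) = (-1.7234, 35.773). RJ ⟂ JZ; with |JZ| = 12.2 on the right of RJ, Z = J + 12.2·(0.45399, 0.89101) = (3.8153, 46.644). Then |CZ| = |Z − C| = 46.800.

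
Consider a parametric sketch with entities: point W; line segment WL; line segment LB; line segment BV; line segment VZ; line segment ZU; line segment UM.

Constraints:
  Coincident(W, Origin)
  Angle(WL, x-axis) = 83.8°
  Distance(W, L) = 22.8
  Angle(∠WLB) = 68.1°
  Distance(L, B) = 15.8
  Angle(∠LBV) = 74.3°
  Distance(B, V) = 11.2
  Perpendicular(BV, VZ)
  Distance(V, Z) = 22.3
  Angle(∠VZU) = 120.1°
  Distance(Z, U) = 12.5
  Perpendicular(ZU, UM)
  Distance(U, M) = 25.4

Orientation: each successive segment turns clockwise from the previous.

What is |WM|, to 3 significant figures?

35.1

W is at the origin; WL runs at 83.8° with length 22.8, so L = (2.46, 22.7). ∠WLB = 68.1° gives LB at -28.1° from the x-axis; with |LB| = 15.8, B = (16.4, 15.2). ∠LBV = 74.3° gives BV at -134° from the x-axis; with |BV| = 11.2, V = (8.65, 7.14). The perpendicularity gives VZ at right angles to BV, so VZ runs at 136°; with |VZ| = 22.3, Z = (-7.45, 22.6). ∠VZU = 120.1° gives ZU at 76.3° from the x-axis; with |ZU| = 12.5, U = (-4.49, 34.7). ZU is perpendicular to UM, so UM runs at -13.7°; with |UM| = 25.4, M = (20.2, 28.7). Then |WM| = |M − W| = 35.1.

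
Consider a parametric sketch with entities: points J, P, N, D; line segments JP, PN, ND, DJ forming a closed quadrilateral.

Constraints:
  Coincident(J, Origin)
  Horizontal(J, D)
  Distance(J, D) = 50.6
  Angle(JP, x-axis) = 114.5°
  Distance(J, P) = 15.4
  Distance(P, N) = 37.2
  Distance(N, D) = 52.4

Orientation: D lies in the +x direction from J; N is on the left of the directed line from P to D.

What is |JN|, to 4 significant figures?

45.52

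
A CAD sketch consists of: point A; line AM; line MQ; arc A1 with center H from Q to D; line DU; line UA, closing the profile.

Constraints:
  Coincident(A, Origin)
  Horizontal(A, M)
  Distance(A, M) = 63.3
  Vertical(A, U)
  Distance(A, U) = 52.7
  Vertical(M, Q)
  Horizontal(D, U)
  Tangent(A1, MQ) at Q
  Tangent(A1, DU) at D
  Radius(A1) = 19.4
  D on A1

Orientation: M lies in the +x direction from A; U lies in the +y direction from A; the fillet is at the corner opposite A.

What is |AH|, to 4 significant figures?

55.10

A is at the origin; AM is horizontal with |AM| = 63.3 and M on the +x side, so M = (63.30, 0.000). A and U share the same x with |AU| = 52.7 and U on the +y side, so U = (0.000, 52.70). The virtual corner opposite A is at (63.30, 52.70). A1 meets MQ tangentially, so HQ is at right angles to MQ and the tangent condition forces HD to be normal to DU, with radius 19.4, so the center H sits 19.4 in from both sides at H = (43.90, 33.30). Then |AH| = |H − A| = 55.10.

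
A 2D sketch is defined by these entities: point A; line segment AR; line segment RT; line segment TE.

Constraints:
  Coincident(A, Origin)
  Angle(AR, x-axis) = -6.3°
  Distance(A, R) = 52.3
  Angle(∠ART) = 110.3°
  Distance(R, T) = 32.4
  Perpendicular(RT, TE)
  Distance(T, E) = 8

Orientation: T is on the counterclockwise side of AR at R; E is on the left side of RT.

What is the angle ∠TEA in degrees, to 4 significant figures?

129.1°

A is at the origin; AR runs at -6.3° with length 52.3, so R = 52.3·(cos -6.3°, sin -6.3°) = (51.98, -5.739). ∠ART = 110.3°, so RT runs at -6.3° + (180° − 110.3°) = 63.40° from the x-axis; with |RT| = 32.4, T = R + 32.4·(cos 63.40°, sin 63.40°) = (66.49, 23.23). RT ⟂ TE; with |TE| = 8.0 on the left of RT, E = T + 8.0·(-0.8942, 0.4478) = (59.34, 26.81). Then cos ∠TEA = ET·EA / (|ET||EA|), giving 129.1°.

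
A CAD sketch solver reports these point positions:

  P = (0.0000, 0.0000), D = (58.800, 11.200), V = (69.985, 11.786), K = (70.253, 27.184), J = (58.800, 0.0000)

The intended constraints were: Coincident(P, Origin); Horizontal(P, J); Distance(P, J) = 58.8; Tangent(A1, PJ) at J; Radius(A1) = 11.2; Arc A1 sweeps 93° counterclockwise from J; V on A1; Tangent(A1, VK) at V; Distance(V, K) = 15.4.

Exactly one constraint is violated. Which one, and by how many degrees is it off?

Tangent(A1, VK) at V — off by 4.00°.

P = (0.00, 0.00) ✓; P.y = 0.00, J.y = 0.00 ✓; |PJ| = 58.80 ✓; ∠(DJ, JP) = 90.00° ✓; |DJ| = 11.20 ✓; bearing(D→V) − bearing(D→J) = 93.00° ✓; |DV| = 11.20 ✓; ∠(DV, VK) = 94.00° ✗; |VK| = 15.40 ✓.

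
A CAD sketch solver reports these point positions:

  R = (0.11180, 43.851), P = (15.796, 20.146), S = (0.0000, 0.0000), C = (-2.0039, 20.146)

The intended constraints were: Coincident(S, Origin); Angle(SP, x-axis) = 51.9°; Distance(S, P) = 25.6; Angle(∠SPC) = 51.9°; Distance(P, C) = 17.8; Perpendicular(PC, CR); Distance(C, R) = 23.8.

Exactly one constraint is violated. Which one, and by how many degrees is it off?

Perpendicular(PC, CR) — off by 5.10°.

S = (0.00, 0.00) ✓; SP at 51.90° ✓; |SP| = 25.60 ✓; ∠SPC = 51.90° ✓; |PC| = 17.80 ✓; ∠(PC, CR) = 95.10° ✗; |CR| = 23.80 ✓.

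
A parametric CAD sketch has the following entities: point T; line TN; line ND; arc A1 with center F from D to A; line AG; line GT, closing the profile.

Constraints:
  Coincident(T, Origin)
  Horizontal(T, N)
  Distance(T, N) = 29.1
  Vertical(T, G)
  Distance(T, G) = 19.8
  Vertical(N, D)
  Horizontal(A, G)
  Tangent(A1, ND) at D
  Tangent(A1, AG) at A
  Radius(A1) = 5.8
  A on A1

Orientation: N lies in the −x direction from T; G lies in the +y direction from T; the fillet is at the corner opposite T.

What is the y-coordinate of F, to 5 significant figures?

14.000

T is at the origin; TN is horizontal with |TN| = 29.1 and N on the −x side, so N = (-29.100, 0.0000). T and G share the same x with |TG| = 19.8 and G on the +y side, so G = (0.0000, 19.800). The virtual corner opposite T is at (-29.100, 19.800). Since A1 is tangent to ND there, FD ⟂ ND and A1 meets AG tangentially, so FA is at right angles to AG, with radius 5.8, so the center F sits 5.8 in from both sides at F = (-23.300, 14.000). So F.y = 14.000.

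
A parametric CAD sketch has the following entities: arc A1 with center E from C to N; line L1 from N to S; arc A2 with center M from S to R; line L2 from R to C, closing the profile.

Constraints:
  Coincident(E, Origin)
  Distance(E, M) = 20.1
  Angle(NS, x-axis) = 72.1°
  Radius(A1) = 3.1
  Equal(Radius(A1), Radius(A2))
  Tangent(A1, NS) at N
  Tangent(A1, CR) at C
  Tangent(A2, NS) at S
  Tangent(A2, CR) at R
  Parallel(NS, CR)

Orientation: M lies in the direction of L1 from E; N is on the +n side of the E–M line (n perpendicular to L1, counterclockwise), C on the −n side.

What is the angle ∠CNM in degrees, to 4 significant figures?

81.23°

The slot axis is L1's direction at 72.1°, so u = (cos 72.1°, sin 72.1°) = (0.3074, 0.9516) and n = (−sin 72.1°, cos 72.1°) = (-0.9516, 0.3074). E is at the origin and M lies 20.1 along u from E, so M = 20.1·u = (6.178, 19.13). Tangency of A1 to both parallel lines with radius 3.1 puts N and C at E ± 3.1·n: N = (-2.950, 0.9528), C = (2.950, -0.9528). Then cos ∠CNM = NC·NM / (|NC||NM|), giving 81.23°.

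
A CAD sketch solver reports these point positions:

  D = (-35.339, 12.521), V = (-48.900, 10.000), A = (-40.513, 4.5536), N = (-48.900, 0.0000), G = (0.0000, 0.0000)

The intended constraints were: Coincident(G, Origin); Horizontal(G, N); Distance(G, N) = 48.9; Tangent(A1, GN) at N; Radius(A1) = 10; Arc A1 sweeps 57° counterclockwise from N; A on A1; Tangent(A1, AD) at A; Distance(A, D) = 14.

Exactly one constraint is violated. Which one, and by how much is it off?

Distance(A, D) = 14 — off by 4.50.

G = (0.00, 0.00) ✓; G.y = 0.00, N.y = 0.00 ✓; |GN| = 48.90 ✓; ∠(VN, NG) = 90.00° ✓; |VN| = 10.00 ✓; bearing(V→A) − bearing(V→N) = 57.00° ✓; |VA| = 10.00 ✓; ∠(VA, AD) = 90.00° ✓; |AD| = 9.500 ✗.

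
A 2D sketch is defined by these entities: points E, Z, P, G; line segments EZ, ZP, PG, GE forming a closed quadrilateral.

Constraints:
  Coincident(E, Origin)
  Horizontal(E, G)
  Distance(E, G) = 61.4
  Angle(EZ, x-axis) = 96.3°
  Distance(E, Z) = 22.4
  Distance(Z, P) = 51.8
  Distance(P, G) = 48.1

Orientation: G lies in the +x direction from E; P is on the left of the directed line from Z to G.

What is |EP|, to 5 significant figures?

62.958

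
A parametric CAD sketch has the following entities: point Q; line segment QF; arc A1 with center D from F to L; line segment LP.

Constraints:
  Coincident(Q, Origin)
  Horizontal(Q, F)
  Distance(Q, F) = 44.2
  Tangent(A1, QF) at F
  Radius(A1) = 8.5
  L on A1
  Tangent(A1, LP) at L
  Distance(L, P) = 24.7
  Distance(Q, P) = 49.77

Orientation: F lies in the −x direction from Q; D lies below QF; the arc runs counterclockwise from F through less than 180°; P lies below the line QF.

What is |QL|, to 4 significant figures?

52.86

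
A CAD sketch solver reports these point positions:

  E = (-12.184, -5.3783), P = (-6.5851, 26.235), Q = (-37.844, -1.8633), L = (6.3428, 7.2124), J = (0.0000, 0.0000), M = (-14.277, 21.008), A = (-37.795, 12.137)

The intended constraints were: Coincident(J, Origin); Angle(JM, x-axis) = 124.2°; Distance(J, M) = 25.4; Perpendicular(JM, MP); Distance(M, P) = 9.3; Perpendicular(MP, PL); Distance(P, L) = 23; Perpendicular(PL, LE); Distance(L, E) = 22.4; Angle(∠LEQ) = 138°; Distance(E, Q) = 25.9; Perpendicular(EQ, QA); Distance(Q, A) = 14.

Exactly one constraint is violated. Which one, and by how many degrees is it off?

Perpendicular(EQ, QA) — off by 7.60°.

J = (0.00, 0.00) ✓; JM at 124.2° ✓; |JM| = 25.40 ✓; ∠(JM, MP) = 90.00° ✓; |MP| = 9.300 ✓; ∠(MP, PL) = 90.00° ✓; |PL| = 23.00 ✓; ∠(PL, LE) = 90.00° ✓; |LE| = 22.40 ✓; ∠LEQ = 138.0° ✓; |EQ| = 25.90 ✓; ∠(EQ, QA) = 82.40° ✗; |QA| = 14.00 ✓.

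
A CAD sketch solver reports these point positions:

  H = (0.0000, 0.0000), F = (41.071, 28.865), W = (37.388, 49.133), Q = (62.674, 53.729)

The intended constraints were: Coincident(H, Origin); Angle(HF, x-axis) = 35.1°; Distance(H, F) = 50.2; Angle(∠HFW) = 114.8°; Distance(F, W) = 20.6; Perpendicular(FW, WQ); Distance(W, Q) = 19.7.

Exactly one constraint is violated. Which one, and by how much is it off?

Distance(W, Q) = 19.7 — off by 6.00.

H = (0.00, 0.00) ✓; HF at 35.10° ✓; |HF| = 50.20 ✓; ∠HFW = 114.8° ✓; |FW| = 20.60 ✓; ∠(FW, WQ) = 90.00° ✓; |WQ| = 25.70 ✗.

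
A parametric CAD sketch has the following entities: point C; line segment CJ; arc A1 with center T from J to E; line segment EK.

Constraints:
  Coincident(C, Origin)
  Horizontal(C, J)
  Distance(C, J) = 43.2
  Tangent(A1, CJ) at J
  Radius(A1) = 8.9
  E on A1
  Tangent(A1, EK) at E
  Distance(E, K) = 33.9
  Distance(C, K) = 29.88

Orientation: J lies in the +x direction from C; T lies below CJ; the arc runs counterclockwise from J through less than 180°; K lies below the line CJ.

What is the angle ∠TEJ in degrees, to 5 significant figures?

67.236°

Checks: |TE| = 8.900 ✓; ∠(TE, EK) = 90.00° ✓; |EK| = 33.90 ✓; |CK| = 29.88 ✓.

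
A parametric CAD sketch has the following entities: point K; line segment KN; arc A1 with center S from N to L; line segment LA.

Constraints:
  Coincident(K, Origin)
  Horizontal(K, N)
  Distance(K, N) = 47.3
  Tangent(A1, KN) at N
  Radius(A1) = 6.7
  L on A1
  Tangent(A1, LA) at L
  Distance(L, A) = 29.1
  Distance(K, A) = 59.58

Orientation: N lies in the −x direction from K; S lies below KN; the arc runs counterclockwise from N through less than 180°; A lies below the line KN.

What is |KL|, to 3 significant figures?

54.4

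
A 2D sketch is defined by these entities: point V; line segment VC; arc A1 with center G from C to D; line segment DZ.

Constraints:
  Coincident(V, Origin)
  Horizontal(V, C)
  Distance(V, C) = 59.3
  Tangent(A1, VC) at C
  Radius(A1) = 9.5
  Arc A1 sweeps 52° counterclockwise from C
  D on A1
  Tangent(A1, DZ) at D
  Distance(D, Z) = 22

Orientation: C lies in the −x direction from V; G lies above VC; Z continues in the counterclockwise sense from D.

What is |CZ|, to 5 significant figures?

29.711

V is at the origin; VC is horizontal with |VC| = 59.3 and C on the −x side, so C = (-59.300, 0.0000). A1 meets VC tangentially, so GC is at right angles to VC, so G = C + (0, 9.5) = (-59.300, 9.5000). On A1, C sits at bearing -90° from G; a 52° counterclockwise sweep puts D at bearing -38°, so D = G + 9.5·(cos -38°, sin -38°) = (-51.814, 3.6512). The tangent condition forces GD to be normal to DZ, so DZ runs along (−sin -38°, cos -38°); with |DZ| = 22.0, Z = (-38.269, 20.987). Then |CZ| = |Z − C| = 29.711.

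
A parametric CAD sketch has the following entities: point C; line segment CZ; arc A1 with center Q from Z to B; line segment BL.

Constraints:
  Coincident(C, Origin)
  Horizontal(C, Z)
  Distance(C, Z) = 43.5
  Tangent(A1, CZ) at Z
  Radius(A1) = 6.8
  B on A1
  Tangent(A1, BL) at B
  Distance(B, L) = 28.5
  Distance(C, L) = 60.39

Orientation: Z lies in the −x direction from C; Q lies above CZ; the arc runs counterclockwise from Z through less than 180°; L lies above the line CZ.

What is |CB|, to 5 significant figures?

38.478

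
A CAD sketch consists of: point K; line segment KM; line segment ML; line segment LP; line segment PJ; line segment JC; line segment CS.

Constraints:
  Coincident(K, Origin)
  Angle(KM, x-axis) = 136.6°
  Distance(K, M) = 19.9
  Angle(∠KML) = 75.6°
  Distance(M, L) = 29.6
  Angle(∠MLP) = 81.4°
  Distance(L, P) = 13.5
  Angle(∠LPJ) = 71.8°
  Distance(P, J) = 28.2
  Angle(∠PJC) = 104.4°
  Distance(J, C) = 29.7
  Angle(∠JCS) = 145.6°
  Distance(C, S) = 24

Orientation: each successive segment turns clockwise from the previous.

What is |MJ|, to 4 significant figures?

2.492

K is at the origin; KM runs at 136.6° with length 19.9, so M = (-14.46, 13.67). ∠KML = 75.6° gives ML at 32.20° from the x-axis; with |ML| = 29.6, L = (10.59, 29.45). ∠MLP = 81.4° gives LP at -66.40° from the x-axis; with |LP| = 13.5, P = (15.99, 17.08). ∠LPJ = 71.8° gives PJ at -174.6° from the x-axis; with |PJ| = 28.2, J = (-12.08, 14.42). Then |MJ| = |J − M| = 2.492.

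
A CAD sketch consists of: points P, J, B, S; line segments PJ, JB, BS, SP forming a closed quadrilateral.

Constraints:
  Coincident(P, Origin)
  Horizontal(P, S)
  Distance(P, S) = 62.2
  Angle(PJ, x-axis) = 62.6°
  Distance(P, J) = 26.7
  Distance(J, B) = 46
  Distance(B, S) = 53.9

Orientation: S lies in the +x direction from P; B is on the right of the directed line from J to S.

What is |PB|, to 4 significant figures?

25.86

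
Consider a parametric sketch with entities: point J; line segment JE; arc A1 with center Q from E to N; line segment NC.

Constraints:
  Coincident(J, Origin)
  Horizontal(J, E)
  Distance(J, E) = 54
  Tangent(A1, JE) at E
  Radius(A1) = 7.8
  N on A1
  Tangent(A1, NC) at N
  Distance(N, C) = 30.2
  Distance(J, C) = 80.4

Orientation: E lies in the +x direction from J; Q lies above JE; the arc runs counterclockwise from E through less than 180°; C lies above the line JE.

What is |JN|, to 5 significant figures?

61.240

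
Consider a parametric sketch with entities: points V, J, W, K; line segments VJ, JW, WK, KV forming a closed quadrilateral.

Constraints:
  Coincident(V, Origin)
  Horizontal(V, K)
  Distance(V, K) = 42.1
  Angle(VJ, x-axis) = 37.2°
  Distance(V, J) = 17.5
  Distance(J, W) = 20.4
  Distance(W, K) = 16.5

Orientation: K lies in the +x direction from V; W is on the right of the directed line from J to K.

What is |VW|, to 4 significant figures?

27.09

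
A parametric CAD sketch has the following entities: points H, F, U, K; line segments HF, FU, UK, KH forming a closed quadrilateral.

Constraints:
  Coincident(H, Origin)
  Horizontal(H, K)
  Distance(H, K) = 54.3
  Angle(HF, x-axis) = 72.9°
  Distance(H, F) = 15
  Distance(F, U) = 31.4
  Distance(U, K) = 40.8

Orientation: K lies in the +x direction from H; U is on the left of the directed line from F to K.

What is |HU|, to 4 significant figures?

44.29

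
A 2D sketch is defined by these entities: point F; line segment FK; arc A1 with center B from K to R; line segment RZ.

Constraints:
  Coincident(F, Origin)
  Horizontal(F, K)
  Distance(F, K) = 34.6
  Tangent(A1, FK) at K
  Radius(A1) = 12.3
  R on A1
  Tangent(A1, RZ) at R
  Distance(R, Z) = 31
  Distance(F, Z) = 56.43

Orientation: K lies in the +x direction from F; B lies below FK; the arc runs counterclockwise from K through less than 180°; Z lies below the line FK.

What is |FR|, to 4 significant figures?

28.21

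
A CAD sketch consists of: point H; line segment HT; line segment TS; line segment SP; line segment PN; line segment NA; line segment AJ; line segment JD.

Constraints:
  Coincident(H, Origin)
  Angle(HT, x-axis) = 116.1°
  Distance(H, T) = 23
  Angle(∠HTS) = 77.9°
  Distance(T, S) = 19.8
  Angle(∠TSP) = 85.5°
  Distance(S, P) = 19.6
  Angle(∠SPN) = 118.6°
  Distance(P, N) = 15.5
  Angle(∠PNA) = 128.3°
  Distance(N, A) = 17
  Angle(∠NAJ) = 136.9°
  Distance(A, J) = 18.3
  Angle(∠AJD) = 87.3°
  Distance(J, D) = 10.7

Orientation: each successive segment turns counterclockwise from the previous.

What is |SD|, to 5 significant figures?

26.649

H is at the origin; HT runs at 116.1° with length 23.0, so T = (-10.119, 20.655). ∠HTS = 77.9° gives TS at -141.80° from the x-axis; with |TS| = 19.8, S = (-25.679, 8.4101). ∠TSP = 85.5° gives SP at -47.300° from the x-axis; with |SP| = 19.6, P = (-12.387, -5.9942). ∠SPN = 118.6° gives PN at 14.100° from the x-axis; with |PN| = 15.5, N = (2.6464, -2.2181). ∠PNA = 128.3° gives NA at 65.800° from the x-axis; with |NA| = 17.0, A = (9.6151, 13.288). ∠NAJ = 136.9° gives AJ at 108.90° from the x-axis; with |AJ| = 18.3, J = (3.6874, 30.601). ∠AJD = 87.3° gives JD at -158.40° from the x-axis; with |JD| = 10.7, D = (-6.2612, 26.662). Then |SD| = |D − S| = 26.649.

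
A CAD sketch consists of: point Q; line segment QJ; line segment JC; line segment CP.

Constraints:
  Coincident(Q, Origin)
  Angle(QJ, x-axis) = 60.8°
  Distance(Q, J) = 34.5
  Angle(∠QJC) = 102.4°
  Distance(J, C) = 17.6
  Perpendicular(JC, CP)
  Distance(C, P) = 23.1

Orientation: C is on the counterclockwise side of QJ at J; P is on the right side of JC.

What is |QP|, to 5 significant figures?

62.057

Q is at the origin; QJ runs at 60.8° with length 34.5, so J = 34.5·(cos 60.8°, sin 60.8°) = (16.831, 30.116). ∠QJC = 102.4°, so JC runs at 60.8° + (180° − 102.4°) = 138.40° from the x-axis; with |JC| = 17.6, C = J + 17.6·(cos 138.40°, sin 138.40°) = (3.6699, 41.801). JC is perpendicular to CP; with |CP| = 23.1 on the right of JC, P = C + 23.1·(0.66393, 0.74780) = (19.007, 59.075). Then |QP| = |P − Q| = 62.057.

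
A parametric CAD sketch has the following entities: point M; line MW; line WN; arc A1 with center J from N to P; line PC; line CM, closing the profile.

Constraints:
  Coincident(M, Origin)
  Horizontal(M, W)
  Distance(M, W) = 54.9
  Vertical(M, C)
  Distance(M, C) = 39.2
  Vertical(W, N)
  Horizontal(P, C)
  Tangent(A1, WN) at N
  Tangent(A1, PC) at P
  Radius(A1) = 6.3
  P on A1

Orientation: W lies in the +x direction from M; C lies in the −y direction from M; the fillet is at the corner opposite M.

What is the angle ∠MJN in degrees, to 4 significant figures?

145.9°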